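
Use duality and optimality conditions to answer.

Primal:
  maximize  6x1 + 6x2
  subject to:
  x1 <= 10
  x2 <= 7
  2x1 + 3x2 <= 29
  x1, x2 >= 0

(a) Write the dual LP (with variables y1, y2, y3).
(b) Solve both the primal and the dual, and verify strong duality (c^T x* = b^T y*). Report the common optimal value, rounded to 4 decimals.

The standard primal-dual pair for 'max c^T x s.t. A x <= b, x >= 0' is:
  Dual:  min b^T y  s.t.  A^T y >= c,  y >= 0.

So the dual LP is:
  minimize  10y1 + 7y2 + 29y3
  subject to:
    y1 + 2y3 >= 6
    y2 + 3y3 >= 6
    y1, y2, y3 >= 0

Solving the primal: x* = (10, 3).
  primal value c^T x* = 78.
Solving the dual: y* = (2, 0, 2).
  dual value b^T y* = 78.
Strong duality: c^T x* = b^T y*. Confirmed.

78


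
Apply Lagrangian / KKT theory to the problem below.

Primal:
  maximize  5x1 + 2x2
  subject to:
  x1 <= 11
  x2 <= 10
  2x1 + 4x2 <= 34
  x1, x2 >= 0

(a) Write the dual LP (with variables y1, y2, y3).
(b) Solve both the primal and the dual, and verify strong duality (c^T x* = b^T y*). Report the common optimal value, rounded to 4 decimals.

The standard primal-dual pair for 'max c^T x s.t. A x <= b, x >= 0' is:
  Dual:  min b^T y  s.t.  A^T y >= c,  y >= 0.

So the dual LP is:
  minimize  11y1 + 10y2 + 34y3
  subject to:
    y1 + 2y3 >= 5
    y2 + 4y3 >= 2
    y1, y2, y3 >= 0

Solving the primal: x* = (11, 3).
  primal value c^T x* = 61.
Solving the dual: y* = (4, 0, 0.5).
  dual value b^T y* = 61.
Strong duality: c^T x* = b^T y*. Confirmed.

61


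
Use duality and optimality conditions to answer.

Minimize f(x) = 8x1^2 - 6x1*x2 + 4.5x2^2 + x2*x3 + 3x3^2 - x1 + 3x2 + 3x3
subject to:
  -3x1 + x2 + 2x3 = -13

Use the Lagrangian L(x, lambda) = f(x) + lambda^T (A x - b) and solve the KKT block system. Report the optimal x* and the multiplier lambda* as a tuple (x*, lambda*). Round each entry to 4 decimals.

Form the Lagrangian:
  L(x, lambda) = (1/2) x^T Q x + c^T x + lambda^T (A x - b)
Stationarity (grad_x L = 0): Q x + c + A^T lambda = 0.
Primal feasibility: A x = b.

This gives the KKT block system:
  [ Q   A^T ] [ x     ]   [-c ]
  [ A    0  ] [ lambda ] = [ b ]

Solving the linear system:
  x*      = (1.9674, 0.3375, -3.7177)
  lambda* = (9.4843)
  f(x*)   = 55.5941

x* = (1.9674, 0.3375, -3.7177), lambda* = (9.4843)


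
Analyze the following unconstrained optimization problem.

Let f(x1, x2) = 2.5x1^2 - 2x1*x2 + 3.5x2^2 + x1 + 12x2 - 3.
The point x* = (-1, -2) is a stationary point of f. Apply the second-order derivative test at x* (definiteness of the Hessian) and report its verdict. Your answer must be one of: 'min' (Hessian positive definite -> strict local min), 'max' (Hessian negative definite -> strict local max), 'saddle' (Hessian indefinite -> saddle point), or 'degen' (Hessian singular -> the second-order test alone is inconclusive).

Compute the Hessian H = grad^2 f:
  H = [[5, -2], [-2, 7]]
Verify stationarity: grad f(x*) = H x* + g = (0, 0).
Eigenvalues of H: 3.7639, 8.2361.
Both eigenvalues > 0, so H is positive definite -> x* is a strict local min.

min


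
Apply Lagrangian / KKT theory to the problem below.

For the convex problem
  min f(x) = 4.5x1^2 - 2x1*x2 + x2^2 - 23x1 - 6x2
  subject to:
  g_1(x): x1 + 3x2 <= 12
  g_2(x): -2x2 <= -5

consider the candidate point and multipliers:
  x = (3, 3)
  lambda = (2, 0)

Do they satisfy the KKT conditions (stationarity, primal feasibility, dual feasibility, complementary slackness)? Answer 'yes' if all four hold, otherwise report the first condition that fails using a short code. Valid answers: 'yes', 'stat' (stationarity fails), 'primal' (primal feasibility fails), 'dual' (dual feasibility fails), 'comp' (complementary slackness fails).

Gradient of f: grad f(x) = Q x + c = (-2, -6)
Constraint values g_i(x) = a_i^T x - b_i:
  g_1((3, 3)) = 0
  g_2((3, 3)) = -1
Stationarity residual: grad f(x) + sum_i lambda_i a_i = (0, 0)
  -> stationarity OK
Primal feasibility (all g_i <= 0): OK
Dual feasibility (all lambda_i >= 0): OK
Complementary slackness (lambda_i * g_i(x) = 0 for all i): OK

Verdict: yes, KKT holds.

yes


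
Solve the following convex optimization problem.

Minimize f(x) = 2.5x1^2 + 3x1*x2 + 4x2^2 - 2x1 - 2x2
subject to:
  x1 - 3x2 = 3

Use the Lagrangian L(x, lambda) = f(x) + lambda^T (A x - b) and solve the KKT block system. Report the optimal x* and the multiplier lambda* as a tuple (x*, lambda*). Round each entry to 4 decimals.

Form the Lagrangian:
  L(x, lambda) = (1/2) x^T Q x + c^T x + lambda^T (A x - b)
Stationarity (grad_x L = 0): Q x + c + A^T lambda = 0.
Primal feasibility: A x = b.

This gives the KKT block system:
  [ Q   A^T ] [ x     ]   [-c ]
  [ A    0  ] [ lambda ] = [ b ]

Solving the linear system:
  x*      = (1.0563, -0.6479)
  lambda* = (-1.338)
  f(x*)   = 1.5986

x* = (1.0563, -0.6479), lambda* = (-1.338)


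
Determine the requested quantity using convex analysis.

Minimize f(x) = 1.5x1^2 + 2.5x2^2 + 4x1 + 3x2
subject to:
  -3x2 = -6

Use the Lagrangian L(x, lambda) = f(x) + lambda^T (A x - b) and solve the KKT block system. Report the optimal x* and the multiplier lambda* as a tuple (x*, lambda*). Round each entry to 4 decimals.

Form the Lagrangian:
  L(x, lambda) = (1/2) x^T Q x + c^T x + lambda^T (A x - b)
Stationarity (grad_x L = 0): Q x + c + A^T lambda = 0.
Primal feasibility: A x = b.

This gives the KKT block system:
  [ Q   A^T ] [ x     ]   [-c ]
  [ A    0  ] [ lambda ] = [ b ]

Solving the linear system:
  x*      = (-1.3333, 2)
  lambda* = (4.3333)
  f(x*)   = 13.3333

x* = (-1.3333, 2), lambda* = (4.3333)


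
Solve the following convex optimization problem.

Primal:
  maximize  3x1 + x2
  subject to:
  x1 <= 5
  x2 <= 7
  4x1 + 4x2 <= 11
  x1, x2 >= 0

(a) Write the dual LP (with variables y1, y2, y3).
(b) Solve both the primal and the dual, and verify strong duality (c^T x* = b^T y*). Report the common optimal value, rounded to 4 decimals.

The standard primal-dual pair for 'max c^T x s.t. A x <= b, x >= 0' is:
  Dual:  min b^T y  s.t.  A^T y >= c,  y >= 0.

So the dual LP is:
  minimize  5y1 + 7y2 + 11y3
  subject to:
    y1 + 4y3 >= 3
    y2 + 4y3 >= 1
    y1, y2, y3 >= 0

Solving the primal: x* = (2.75, 0).
  primal value c^T x* = 8.25.
Solving the dual: y* = (0, 0, 0.75).
  dual value b^T y* = 8.25.
Strong duality: c^T x* = b^T y*. Confirmed.

8.25


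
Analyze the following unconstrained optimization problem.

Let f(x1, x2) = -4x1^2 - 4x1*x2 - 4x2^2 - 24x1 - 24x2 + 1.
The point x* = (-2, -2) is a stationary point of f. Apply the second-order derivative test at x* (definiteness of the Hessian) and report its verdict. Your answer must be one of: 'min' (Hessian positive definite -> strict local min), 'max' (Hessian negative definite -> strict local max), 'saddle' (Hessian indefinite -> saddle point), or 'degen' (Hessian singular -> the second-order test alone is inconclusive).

Compute the Hessian H = grad^2 f:
  H = [[-8, -4], [-4, -8]]
Verify stationarity: grad f(x*) = H x* + g = (0, 0).
Eigenvalues of H: -12, -4.
Both eigenvalues < 0, so H is negative definite -> x* is a strict local max.

max


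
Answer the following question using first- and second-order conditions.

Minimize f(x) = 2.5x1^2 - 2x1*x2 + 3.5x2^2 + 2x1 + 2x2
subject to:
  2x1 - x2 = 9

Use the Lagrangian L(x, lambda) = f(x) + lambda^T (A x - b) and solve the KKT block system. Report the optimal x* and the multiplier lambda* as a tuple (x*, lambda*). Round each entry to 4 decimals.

Form the Lagrangian:
  L(x, lambda) = (1/2) x^T Q x + c^T x + lambda^T (A x - b)
Stationarity (grad_x L = 0): Q x + c + A^T lambda = 0.
Primal feasibility: A x = b.

This gives the KKT block system:
  [ Q   A^T ] [ x     ]   [-c ]
  [ A    0  ] [ lambda ] = [ b ]

Solving the linear system:
  x*      = (4.08, -0.84)
  lambda* = (-12.04)
  f(x*)   = 57.42

x* = (4.08, -0.84), lambda* = (-12.04)


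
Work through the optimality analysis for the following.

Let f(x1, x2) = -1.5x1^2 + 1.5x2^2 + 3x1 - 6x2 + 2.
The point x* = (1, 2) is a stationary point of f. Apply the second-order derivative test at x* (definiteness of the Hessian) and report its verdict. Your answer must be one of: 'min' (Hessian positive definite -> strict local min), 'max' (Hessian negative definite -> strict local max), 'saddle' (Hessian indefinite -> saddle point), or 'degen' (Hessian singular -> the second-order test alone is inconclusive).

Compute the Hessian H = grad^2 f:
  H = [[-3, 0], [0, 3]]
Verify stationarity: grad f(x*) = H x* + g = (0, 0).
Eigenvalues of H: -3, 3.
Eigenvalues have mixed signs, so H is indefinite -> x* is a saddle point.

saddle


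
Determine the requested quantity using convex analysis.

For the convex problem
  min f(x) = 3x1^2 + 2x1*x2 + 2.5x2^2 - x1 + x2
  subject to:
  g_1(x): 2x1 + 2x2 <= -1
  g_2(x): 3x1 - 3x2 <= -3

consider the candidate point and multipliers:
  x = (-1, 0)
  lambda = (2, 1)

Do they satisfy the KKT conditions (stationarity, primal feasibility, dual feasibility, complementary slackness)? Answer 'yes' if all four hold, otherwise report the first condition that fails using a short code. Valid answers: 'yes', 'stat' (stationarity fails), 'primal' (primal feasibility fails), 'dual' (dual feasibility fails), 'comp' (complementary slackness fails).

Gradient of f: grad f(x) = Q x + c = (-7, -1)
Constraint values g_i(x) = a_i^T x - b_i:
  g_1((-1, 0)) = -1
  g_2((-1, 0)) = 0
Stationarity residual: grad f(x) + sum_i lambda_i a_i = (0, 0)
  -> stationarity OK
Primal feasibility (all g_i <= 0): OK
Dual feasibility (all lambda_i >= 0): OK
Complementary slackness (lambda_i * g_i(x) = 0 for all i): FAILS

Verdict: the first failing condition is complementary_slackness -> comp.

comp


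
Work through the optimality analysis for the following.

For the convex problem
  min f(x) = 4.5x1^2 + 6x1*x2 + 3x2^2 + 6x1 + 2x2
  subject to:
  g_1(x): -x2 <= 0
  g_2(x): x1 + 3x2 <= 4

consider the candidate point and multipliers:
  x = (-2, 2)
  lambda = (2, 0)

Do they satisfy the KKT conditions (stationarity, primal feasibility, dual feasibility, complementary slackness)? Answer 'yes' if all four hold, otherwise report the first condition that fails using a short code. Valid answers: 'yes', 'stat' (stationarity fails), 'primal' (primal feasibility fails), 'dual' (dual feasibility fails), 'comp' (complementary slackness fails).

Gradient of f: grad f(x) = Q x + c = (0, 2)
Constraint values g_i(x) = a_i^T x - b_i:
  g_1((-2, 2)) = -2
  g_2((-2, 2)) = 0
Stationarity residual: grad f(x) + sum_i lambda_i a_i = (0, 0)
  -> stationarity OK
Primal feasibility (all g_i <= 0): OK
Dual feasibility (all lambda_i >= 0): OK
Complementary slackness (lambda_i * g_i(x) = 0 for all i): FAILS

Verdict: the first failing condition is complementary_slackness -> comp.

comp


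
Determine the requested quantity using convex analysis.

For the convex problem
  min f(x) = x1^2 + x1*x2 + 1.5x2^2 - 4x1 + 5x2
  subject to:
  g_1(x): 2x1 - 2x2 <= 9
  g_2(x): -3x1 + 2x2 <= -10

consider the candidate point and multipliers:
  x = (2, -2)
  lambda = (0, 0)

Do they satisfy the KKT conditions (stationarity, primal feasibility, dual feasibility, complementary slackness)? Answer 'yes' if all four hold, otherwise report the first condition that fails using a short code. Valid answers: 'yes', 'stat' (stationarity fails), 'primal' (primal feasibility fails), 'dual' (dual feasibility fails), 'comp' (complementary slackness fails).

Gradient of f: grad f(x) = Q x + c = (-2, 1)
Constraint values g_i(x) = a_i^T x - b_i:
  g_1((2, -2)) = -1
  g_2((2, -2)) = 0
Stationarity residual: grad f(x) + sum_i lambda_i a_i = (-2, 1)
  -> stationarity FAILS
Primal feasibility (all g_i <= 0): OK
Dual feasibility (all lambda_i >= 0): OK
Complementary slackness (lambda_i * g_i(x) = 0 for all i): OK

Verdict: the first failing condition is stationarity -> stat.

stat


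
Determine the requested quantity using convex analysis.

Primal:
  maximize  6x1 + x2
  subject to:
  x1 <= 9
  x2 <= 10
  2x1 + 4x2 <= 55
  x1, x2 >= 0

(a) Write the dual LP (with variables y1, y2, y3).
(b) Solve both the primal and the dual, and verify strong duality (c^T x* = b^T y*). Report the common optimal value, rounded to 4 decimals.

The standard primal-dual pair for 'max c^T x s.t. A x <= b, x >= 0' is:
  Dual:  min b^T y  s.t.  A^T y >= c,  y >= 0.

So the dual LP is:
  minimize  9y1 + 10y2 + 55y3
  subject to:
    y1 + 2y3 >= 6
    y2 + 4y3 >= 1
    y1, y2, y3 >= 0

Solving the primal: x* = (9, 9.25).
  primal value c^T x* = 63.25.
Solving the dual: y* = (5.5, 0, 0.25).
  dual value b^T y* = 63.25.
Strong duality: c^T x* = b^T y*. Confirmed.

63.25


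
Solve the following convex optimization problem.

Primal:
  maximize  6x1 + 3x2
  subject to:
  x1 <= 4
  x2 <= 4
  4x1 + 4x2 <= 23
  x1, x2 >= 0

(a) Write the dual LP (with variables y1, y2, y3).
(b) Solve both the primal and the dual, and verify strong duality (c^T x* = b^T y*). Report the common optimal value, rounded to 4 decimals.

The standard primal-dual pair for 'max c^T x s.t. A x <= b, x >= 0' is:
  Dual:  min b^T y  s.t.  A^T y >= c,  y >= 0.

So the dual LP is:
  minimize  4y1 + 4y2 + 23y3
  subject to:
    y1 + 4y3 >= 6
    y2 + 4y3 >= 3
    y1, y2, y3 >= 0

Solving the primal: x* = (4, 1.75).
  primal value c^T x* = 29.25.
Solving the dual: y* = (3, 0, 0.75).
  dual value b^T y* = 29.25.
Strong duality: c^T x* = b^T y*. Confirmed.

29.25


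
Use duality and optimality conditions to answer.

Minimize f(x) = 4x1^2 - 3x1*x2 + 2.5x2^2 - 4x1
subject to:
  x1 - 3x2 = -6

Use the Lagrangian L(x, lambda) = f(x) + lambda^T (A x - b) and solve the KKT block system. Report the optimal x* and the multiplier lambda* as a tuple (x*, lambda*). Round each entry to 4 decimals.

Form the Lagrangian:
  L(x, lambda) = (1/2) x^T Q x + c^T x + lambda^T (A x - b)
Stationarity (grad_x L = 0): Q x + c + A^T lambda = 0.
Primal feasibility: A x = b.

This gives the KKT block system:
  [ Q   A^T ] [ x     ]   [-c ]
  [ A    0  ] [ lambda ] = [ b ]

Solving the linear system:
  x*      = (1.0169, 2.339)
  lambda* = (2.8814)
  f(x*)   = 6.6102

x* = (1.0169, 2.339), lambda* = (2.8814)


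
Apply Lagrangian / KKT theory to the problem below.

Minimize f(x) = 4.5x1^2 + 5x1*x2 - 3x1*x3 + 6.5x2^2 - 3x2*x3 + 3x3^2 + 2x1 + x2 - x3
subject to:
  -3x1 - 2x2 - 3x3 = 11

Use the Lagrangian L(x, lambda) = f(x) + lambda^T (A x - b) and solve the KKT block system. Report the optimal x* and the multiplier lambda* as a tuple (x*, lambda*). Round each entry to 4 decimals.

Form the Lagrangian:
  L(x, lambda) = (1/2) x^T Q x + c^T x + lambda^T (A x - b)
Stationarity (grad_x L = 0): Q x + c + A^T lambda = 0.
Primal feasibility: A x = b.

This gives the KKT block system:
  [ Q   A^T ] [ x     ]   [-c ]
  [ A    0  ] [ lambda ] = [ b ]

Solving the linear system:
  x*      = (-1.4992, -0.3226, -1.9524)
  lambda* = (-2.4163)
  f(x*)   = 12.6052

x* = (-1.4992, -0.3226, -1.9524), lambda* = (-2.4163)


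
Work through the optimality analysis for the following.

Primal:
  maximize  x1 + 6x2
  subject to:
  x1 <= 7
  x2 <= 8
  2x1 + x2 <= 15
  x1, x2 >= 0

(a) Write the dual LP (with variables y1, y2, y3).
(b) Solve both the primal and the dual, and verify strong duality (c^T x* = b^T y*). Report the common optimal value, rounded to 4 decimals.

The standard primal-dual pair for 'max c^T x s.t. A x <= b, x >= 0' is:
  Dual:  min b^T y  s.t.  A^T y >= c,  y >= 0.

So the dual LP is:
  minimize  7y1 + 8y2 + 15y3
  subject to:
    y1 + 2y3 >= 1
    y2 + y3 >= 6
    y1, y2, y3 >= 0

Solving the primal: x* = (3.5, 8).
  primal value c^T x* = 51.5.
Solving the dual: y* = (0, 5.5, 0.5).
  dual value b^T y* = 51.5.
Strong duality: c^T x* = b^T y*. Confirmed.

51.5


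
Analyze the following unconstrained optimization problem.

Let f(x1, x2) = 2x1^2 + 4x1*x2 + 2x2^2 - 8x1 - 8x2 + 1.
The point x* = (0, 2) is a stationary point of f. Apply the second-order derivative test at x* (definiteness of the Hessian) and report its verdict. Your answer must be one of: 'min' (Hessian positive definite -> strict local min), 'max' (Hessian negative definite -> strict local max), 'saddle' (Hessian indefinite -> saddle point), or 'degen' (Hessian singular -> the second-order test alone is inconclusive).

Compute the Hessian H = grad^2 f:
  H = [[4, 4], [4, 4]]
Verify stationarity: grad f(x*) = H x* + g = (0, 0).
Eigenvalues of H: 0, 8.
H has a zero eigenvalue (singular; positive semidefinite but not definite), so H is neither positive definite, negative definite, nor indefinite. The second-order test alone is inconclusive -> degen.
(Indeed, f is constant along the null direction of H through x*, so x* is not a strict local extremum.)

degen


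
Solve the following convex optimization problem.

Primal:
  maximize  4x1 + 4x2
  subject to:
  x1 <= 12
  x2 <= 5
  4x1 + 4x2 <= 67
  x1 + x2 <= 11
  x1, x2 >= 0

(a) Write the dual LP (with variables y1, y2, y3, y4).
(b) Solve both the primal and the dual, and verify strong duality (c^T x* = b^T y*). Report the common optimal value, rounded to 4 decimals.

The standard primal-dual pair for 'max c^T x s.t. A x <= b, x >= 0' is:
  Dual:  min b^T y  s.t.  A^T y >= c,  y >= 0.

So the dual LP is:
  minimize  12y1 + 5y2 + 67y3 + 11y4
  subject to:
    y1 + 4y3 + y4 >= 4
    y2 + 4y3 + y4 >= 4
    y1, y2, y3, y4 >= 0

Solving the primal: x* = (11, 0).
  primal value c^T x* = 44.
Solving the dual: y* = (0, 0, 0, 4).
  dual value b^T y* = 44.
Strong duality: c^T x* = b^T y*. Confirmed.

44


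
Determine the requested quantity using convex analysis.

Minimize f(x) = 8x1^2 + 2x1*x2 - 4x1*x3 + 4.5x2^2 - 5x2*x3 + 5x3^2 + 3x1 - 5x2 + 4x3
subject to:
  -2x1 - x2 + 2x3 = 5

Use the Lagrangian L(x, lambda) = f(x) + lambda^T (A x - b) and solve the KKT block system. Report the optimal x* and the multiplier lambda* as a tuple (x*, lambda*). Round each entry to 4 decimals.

Form the Lagrangian:
  L(x, lambda) = (1/2) x^T Q x + c^T x + lambda^T (A x - b)
Stationarity (grad_x L = 0): Q x + c + A^T lambda = 0.
Primal feasibility: A x = b.

This gives the KKT block system:
  [ Q   A^T ] [ x     ]   [-c ]
  [ A    0  ] [ lambda ] = [ b ]

Solving the linear system:
  x*      = (-1.2222, 0.4615, 1.5085)
  lambda* = (-10.8333)
  f(x*)   = 27.1132

x* = (-1.2222, 0.4615, 1.5085), lambda* = (-10.8333)


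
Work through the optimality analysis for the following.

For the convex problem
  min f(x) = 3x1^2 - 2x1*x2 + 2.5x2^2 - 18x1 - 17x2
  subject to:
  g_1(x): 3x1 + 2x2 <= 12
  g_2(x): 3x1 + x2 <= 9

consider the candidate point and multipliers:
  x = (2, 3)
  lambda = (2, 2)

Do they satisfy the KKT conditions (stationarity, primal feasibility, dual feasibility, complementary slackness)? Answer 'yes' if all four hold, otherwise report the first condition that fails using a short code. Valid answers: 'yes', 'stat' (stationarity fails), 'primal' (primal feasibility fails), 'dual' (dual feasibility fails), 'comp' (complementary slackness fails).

Gradient of f: grad f(x) = Q x + c = (-12, -6)
Constraint values g_i(x) = a_i^T x - b_i:
  g_1((2, 3)) = 0
  g_2((2, 3)) = 0
Stationarity residual: grad f(x) + sum_i lambda_i a_i = (0, 0)
  -> stationarity OK
Primal feasibility (all g_i <= 0): OK
Dual feasibility (all lambda_i >= 0): OK
Complementary slackness (lambda_i * g_i(x) = 0 for all i): OK

Verdict: yes, KKT holds.

yes


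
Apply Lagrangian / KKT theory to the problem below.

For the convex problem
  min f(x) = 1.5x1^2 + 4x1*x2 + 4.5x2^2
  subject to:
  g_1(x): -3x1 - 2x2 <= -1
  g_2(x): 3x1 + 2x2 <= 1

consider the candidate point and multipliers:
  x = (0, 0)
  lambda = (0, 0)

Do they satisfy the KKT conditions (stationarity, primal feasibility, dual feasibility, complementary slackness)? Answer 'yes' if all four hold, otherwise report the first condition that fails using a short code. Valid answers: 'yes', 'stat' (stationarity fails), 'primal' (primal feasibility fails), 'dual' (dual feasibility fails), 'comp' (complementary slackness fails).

Gradient of f: grad f(x) = Q x + c = (0, 0)
Constraint values g_i(x) = a_i^T x - b_i:
  g_1((0, 0)) = 1
  g_2((0, 0)) = -1
Stationarity residual: grad f(x) + sum_i lambda_i a_i = (0, 0)
  -> stationarity OK
Primal feasibility (all g_i <= 0): FAILS
Dual feasibility (all lambda_i >= 0): OK
Complementary slackness (lambda_i * g_i(x) = 0 for all i): OK

Verdict: the first failing condition is primal_feasibility -> primal.

primal


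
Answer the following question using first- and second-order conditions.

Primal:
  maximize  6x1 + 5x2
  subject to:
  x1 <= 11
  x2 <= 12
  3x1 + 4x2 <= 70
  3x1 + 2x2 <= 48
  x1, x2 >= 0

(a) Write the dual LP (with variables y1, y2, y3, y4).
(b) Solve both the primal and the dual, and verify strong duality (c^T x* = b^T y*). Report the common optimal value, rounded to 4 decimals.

The standard primal-dual pair for 'max c^T x s.t. A x <= b, x >= 0' is:
  Dual:  min b^T y  s.t.  A^T y >= c,  y >= 0.

So the dual LP is:
  minimize  11y1 + 12y2 + 70y3 + 48y4
  subject to:
    y1 + 3y3 + 3y4 >= 6
    y2 + 4y3 + 2y4 >= 5
    y1, y2, y3, y4 >= 0

Solving the primal: x* = (8.6667, 11).
  primal value c^T x* = 107.
Solving the dual: y* = (0, 0, 0.5, 1.5).
  dual value b^T y* = 107.
Strong duality: c^T x* = b^T y*. Confirmed.

107


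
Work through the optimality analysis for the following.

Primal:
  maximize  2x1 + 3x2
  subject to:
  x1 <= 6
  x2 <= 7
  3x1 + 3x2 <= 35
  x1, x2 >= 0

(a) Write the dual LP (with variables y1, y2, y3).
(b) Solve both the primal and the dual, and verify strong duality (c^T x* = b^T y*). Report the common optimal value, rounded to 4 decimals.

The standard primal-dual pair for 'max c^T x s.t. A x <= b, x >= 0' is:
  Dual:  min b^T y  s.t.  A^T y >= c,  y >= 0.

So the dual LP is:
  minimize  6y1 + 7y2 + 35y3
  subject to:
    y1 + 3y3 >= 2
    y2 + 3y3 >= 3
    y1, y2, y3 >= 0

Solving the primal: x* = (4.6667, 7).
  primal value c^T x* = 30.3333.
Solving the dual: y* = (0, 1, 0.6667).
  dual value b^T y* = 30.3333.
Strong duality: c^T x* = b^T y*. Confirmed.

30.3333


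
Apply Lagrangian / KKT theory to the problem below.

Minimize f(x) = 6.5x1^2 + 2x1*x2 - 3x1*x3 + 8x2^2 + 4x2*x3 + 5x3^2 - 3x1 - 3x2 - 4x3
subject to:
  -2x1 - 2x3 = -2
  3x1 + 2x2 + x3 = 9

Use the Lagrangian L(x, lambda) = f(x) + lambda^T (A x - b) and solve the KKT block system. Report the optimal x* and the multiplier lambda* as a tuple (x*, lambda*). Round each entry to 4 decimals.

Form the Lagrangian:
  L(x, lambda) = (1/2) x^T Q x + c^T x + lambda^T (A x - b)
Stationarity (grad_x L = 0): Q x + c + A^T lambda = 0.
Primal feasibility: A x = b.

This gives the KKT block system:
  [ Q   A^T ] [ x     ]   [-c ]
  [ A    0  ] [ lambda ] = [ b ]

Solving the linear system:
  x*      = (1.7347, 2.2653, -0.7347)
  lambda* = (-12.1888, -16.8878)
  f(x*)   = 59.2755

x* = (1.7347, 2.2653, -0.7347), lambda* = (-12.1888, -16.8878)


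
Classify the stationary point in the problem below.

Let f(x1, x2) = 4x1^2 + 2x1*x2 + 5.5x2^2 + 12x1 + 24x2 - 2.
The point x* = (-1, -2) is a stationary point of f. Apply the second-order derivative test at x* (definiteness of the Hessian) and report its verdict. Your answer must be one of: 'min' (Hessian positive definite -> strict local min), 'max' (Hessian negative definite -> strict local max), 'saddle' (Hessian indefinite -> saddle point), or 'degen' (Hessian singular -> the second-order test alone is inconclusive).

Compute the Hessian H = grad^2 f:
  H = [[8, 2], [2, 11]]
Verify stationarity: grad f(x*) = H x* + g = (0, 0).
Eigenvalues of H: 7, 12.
Both eigenvalues > 0, so H is positive definite -> x* is a strict local min.

min


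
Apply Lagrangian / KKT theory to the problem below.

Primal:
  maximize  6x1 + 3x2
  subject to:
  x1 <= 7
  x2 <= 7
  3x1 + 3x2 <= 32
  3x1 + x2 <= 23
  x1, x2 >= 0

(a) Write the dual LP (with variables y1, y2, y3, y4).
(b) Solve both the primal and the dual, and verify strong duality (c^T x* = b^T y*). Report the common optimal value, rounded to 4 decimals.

The standard primal-dual pair for 'max c^T x s.t. A x <= b, x >= 0' is:
  Dual:  min b^T y  s.t.  A^T y >= c,  y >= 0.

So the dual LP is:
  minimize  7y1 + 7y2 + 32y3 + 23y4
  subject to:
    y1 + 3y3 + 3y4 >= 6
    y2 + 3y3 + y4 >= 3
    y1, y2, y3, y4 >= 0

Solving the primal: x* = (6.1667, 4.5).
  primal value c^T x* = 50.5.
Solving the dual: y* = (0, 0, 0.5, 1.5).
  dual value b^T y* = 50.5.
Strong duality: c^T x* = b^T y*. Confirmed.

50.5


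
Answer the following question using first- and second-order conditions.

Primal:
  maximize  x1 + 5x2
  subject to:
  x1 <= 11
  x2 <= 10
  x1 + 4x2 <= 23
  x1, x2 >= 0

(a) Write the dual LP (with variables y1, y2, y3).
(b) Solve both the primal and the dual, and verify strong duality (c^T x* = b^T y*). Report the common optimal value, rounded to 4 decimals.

The standard primal-dual pair for 'max c^T x s.t. A x <= b, x >= 0' is:
  Dual:  min b^T y  s.t.  A^T y >= c,  y >= 0.

So the dual LP is:
  minimize  11y1 + 10y2 + 23y3
  subject to:
    y1 + y3 >= 1
    y2 + 4y3 >= 5
    y1, y2, y3 >= 0

Solving the primal: x* = (0, 5.75).
  primal value c^T x* = 28.75.
Solving the dual: y* = (0, 0, 1.25).
  dual value b^T y* = 28.75.
Strong duality: c^T x* = b^T y*. Confirmed.

28.75


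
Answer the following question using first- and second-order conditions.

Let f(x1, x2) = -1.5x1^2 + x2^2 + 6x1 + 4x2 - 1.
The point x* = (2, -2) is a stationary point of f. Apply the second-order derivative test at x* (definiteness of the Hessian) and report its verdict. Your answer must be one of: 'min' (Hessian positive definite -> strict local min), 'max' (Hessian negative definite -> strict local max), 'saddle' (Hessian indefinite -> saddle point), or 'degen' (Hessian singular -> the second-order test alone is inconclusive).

Compute the Hessian H = grad^2 f:
  H = [[-3, 0], [0, 2]]
Verify stationarity: grad f(x*) = H x* + g = (0, 0).
Eigenvalues of H: -3, 2.
Eigenvalues have mixed signs, so H is indefinite -> x* is a saddle point.

saddle


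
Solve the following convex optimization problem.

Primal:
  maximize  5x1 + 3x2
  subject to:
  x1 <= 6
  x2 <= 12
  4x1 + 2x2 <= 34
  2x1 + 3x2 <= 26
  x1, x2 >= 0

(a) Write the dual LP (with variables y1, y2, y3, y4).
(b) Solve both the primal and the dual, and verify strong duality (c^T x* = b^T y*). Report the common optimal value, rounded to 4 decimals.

The standard primal-dual pair for 'max c^T x s.t. A x <= b, x >= 0' is:
  Dual:  min b^T y  s.t.  A^T y >= c,  y >= 0.

So the dual LP is:
  minimize  6y1 + 12y2 + 34y3 + 26y4
  subject to:
    y1 + 4y3 + 2y4 >= 5
    y2 + 2y3 + 3y4 >= 3
    y1, y2, y3, y4 >= 0

Solving the primal: x* = (6, 4.6667).
  primal value c^T x* = 44.
Solving the dual: y* = (3, 0, 0, 1).
  dual value b^T y* = 44.
Strong duality: c^T x* = b^T y*. Confirmed.

44


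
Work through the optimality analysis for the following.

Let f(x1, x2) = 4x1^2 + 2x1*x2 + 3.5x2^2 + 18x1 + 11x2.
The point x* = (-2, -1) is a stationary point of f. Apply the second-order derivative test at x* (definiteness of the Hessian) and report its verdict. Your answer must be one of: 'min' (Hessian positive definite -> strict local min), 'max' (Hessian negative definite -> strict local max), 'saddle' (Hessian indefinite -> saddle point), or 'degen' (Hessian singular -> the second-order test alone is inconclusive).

Compute the Hessian H = grad^2 f:
  H = [[8, 2], [2, 7]]
Verify stationarity: grad f(x*) = H x* + g = (0, 0).
Eigenvalues of H: 5.4384, 9.5616.
Both eigenvalues > 0, so H is positive definite -> x* is a strict local min.

min


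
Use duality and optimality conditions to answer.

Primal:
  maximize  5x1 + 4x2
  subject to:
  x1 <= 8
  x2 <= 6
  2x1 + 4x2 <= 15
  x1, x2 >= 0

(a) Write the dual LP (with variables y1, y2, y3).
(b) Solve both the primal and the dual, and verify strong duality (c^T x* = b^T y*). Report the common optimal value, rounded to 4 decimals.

The standard primal-dual pair for 'max c^T x s.t. A x <= b, x >= 0' is:
  Dual:  min b^T y  s.t.  A^T y >= c,  y >= 0.

So the dual LP is:
  minimize  8y1 + 6y2 + 15y3
  subject to:
    y1 + 2y3 >= 5
    y2 + 4y3 >= 4
    y1, y2, y3 >= 0

Solving the primal: x* = (7.5, 0).
  primal value c^T x* = 37.5.
Solving the dual: y* = (0, 0, 2.5).
  dual value b^T y* = 37.5.
Strong duality: c^T x* = b^T y*. Confirmed.

37.5


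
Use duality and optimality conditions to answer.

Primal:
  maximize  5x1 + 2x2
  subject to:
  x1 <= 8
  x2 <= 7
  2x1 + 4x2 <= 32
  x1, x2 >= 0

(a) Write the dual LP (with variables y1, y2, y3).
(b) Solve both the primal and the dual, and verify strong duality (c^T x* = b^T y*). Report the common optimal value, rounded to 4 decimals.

The standard primal-dual pair for 'max c^T x s.t. A x <= b, x >= 0' is:
  Dual:  min b^T y  s.t.  A^T y >= c,  y >= 0.

So the dual LP is:
  minimize  8y1 + 7y2 + 32y3
  subject to:
    y1 + 2y3 >= 5
    y2 + 4y3 >= 2
    y1, y2, y3 >= 0

Solving the primal: x* = (8, 4).
  primal value c^T x* = 48.
Solving the dual: y* = (4, 0, 0.5).
  dual value b^T y* = 48.
Strong duality: c^T x* = b^T y*. Confirmed.

48


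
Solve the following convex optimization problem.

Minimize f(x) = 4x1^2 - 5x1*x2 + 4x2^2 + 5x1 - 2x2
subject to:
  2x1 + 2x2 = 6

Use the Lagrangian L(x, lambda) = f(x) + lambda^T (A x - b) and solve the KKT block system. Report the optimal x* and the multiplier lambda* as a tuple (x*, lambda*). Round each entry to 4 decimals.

Form the Lagrangian:
  L(x, lambda) = (1/2) x^T Q x + c^T x + lambda^T (A x - b)
Stationarity (grad_x L = 0): Q x + c + A^T lambda = 0.
Primal feasibility: A x = b.

This gives the KKT block system:
  [ Q   A^T ] [ x     ]   [-c ]
  [ A    0  ] [ lambda ] = [ b ]

Solving the linear system:
  x*      = (1.2308, 1.7692)
  lambda* = (-3)
  f(x*)   = 10.3077

x* = (1.2308, 1.7692), lambda* = (-3)


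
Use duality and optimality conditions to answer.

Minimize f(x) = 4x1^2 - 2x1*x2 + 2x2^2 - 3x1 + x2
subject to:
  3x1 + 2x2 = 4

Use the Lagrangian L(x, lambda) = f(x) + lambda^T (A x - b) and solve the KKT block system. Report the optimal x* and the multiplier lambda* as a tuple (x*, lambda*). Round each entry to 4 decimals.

Form the Lagrangian:
  L(x, lambda) = (1/2) x^T Q x + c^T x + lambda^T (A x - b)
Stationarity (grad_x L = 0): Q x + c + A^T lambda = 0.
Primal feasibility: A x = b.

This gives the KKT block system:
  [ Q   A^T ] [ x     ]   [-c ]
  [ A    0  ] [ lambda ] = [ b ]

Solving the linear system:
  x*      = (0.8913, 0.663)
  lambda* = (-0.9348)
  f(x*)   = 0.8641

x* = (0.8913, 0.663), lambda* = (-0.9348)


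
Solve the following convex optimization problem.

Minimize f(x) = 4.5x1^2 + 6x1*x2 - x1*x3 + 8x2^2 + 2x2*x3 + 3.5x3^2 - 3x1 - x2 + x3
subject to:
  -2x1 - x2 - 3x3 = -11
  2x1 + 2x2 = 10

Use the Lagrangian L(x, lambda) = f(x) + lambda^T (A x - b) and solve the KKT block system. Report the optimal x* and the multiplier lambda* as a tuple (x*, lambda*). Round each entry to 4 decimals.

Form the Lagrangian:
  L(x, lambda) = (1/2) x^T Q x + c^T x + lambda^T (A x - b)
Stationarity (grad_x L = 0): Q x + c + A^T lambda = 0.
Primal feasibility: A x = b.

This gives the KKT block system:
  [ Q   A^T ] [ x     ]   [-c ]
  [ A    0  ] [ lambda ] = [ b ]

Solving the linear system:
  x*      = (4.2042, 0.7958, 0.5986)
  lambda* = (0.8592, -18.6479)
  f(x*)   = 91.5599

x* = (4.2042, 0.7958, 0.5986), lambda* = (0.8592, -18.6479)


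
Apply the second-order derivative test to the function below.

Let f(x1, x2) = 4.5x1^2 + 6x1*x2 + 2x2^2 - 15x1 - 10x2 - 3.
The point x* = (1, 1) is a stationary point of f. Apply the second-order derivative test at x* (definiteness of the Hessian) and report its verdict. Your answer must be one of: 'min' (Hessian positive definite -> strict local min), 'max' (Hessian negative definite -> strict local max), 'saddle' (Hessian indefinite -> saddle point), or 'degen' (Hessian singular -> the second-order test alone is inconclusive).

Compute the Hessian H = grad^2 f:
  H = [[9, 6], [6, 4]]
Verify stationarity: grad f(x*) = H x* + g = (0, 0).
Eigenvalues of H: 0, 13.
H has a zero eigenvalue (singular; positive semidefinite but not definite), so H is neither positive definite, negative definite, nor indefinite. The second-order test alone is inconclusive -> degen.
(Indeed, f is constant along the null direction of H through x*, so x* is not a strict local extremum.)

degen


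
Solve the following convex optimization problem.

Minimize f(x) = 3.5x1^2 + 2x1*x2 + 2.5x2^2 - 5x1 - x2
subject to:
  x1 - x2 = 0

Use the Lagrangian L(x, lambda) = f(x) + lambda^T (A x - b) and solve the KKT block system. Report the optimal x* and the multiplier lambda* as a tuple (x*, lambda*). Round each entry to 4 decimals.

Form the Lagrangian:
  L(x, lambda) = (1/2) x^T Q x + c^T x + lambda^T (A x - b)
Stationarity (grad_x L = 0): Q x + c + A^T lambda = 0.
Primal feasibility: A x = b.

This gives the KKT block system:
  [ Q   A^T ] [ x     ]   [-c ]
  [ A    0  ] [ lambda ] = [ b ]

Solving the linear system:
  x*      = (0.375, 0.375)
  lambda* = (1.625)
  f(x*)   = -1.125

x* = (0.375, 0.375), lambda* = (1.625)


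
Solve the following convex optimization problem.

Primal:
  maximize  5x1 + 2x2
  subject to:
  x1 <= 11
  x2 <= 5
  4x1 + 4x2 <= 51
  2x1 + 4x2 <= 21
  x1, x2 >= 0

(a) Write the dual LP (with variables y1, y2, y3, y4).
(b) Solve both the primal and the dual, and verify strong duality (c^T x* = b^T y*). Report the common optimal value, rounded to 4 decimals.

The standard primal-dual pair for 'max c^T x s.t. A x <= b, x >= 0' is:
  Dual:  min b^T y  s.t.  A^T y >= c,  y >= 0.

So the dual LP is:
  minimize  11y1 + 5y2 + 51y3 + 21y4
  subject to:
    y1 + 4y3 + 2y4 >= 5
    y2 + 4y3 + 4y4 >= 2
    y1, y2, y3, y4 >= 0

Solving the primal: x* = (10.5, 0).
  primal value c^T x* = 52.5.
Solving the dual: y* = (0, 0, 0, 2.5).
  dual value b^T y* = 52.5.
Strong duality: c^T x* = b^T y*. Confirmed.

52.5


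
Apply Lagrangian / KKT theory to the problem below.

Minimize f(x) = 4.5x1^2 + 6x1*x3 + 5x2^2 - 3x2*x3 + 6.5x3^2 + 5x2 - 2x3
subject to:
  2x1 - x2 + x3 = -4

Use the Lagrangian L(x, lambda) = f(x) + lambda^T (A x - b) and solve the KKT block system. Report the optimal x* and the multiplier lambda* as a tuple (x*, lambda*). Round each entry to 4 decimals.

Form the Lagrangian:
  L(x, lambda) = (1/2) x^T Q x + c^T x + lambda^T (A x - b)
Stationarity (grad_x L = 0): Q x + c + A^T lambda = 0.
Primal feasibility: A x = b.

This gives the KKT block system:
  [ Q   A^T ] [ x     ]   [-c ]
  [ A    0  ] [ lambda ] = [ b ]

Solving the linear system:
  x*      = (-2.1016, 0.4457, 0.649)
  lambda* = (7.5104)
  f(x*)   = 15.4861

x* = (-2.1016, 0.4457, 0.649), lambda* = (7.5104)


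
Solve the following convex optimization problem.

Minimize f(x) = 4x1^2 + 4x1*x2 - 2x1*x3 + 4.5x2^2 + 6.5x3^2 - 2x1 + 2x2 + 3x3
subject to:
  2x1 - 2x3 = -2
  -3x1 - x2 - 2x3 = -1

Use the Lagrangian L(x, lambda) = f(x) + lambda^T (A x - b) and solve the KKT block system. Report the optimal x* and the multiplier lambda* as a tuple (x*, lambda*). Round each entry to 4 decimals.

Form the Lagrangian:
  L(x, lambda) = (1/2) x^T Q x + c^T x + lambda^T (A x - b)
Stationarity (grad_x L = 0): Q x + c + A^T lambda = 0.
Primal feasibility: A x = b.

This gives the KKT block system:
  [ Q   A^T ] [ x     ]   [-c ]
  [ A    0  ] [ lambda ] = [ b ]

Solving the linear system:
  x*      = (-0.2129, 0.0644, 0.7871)
  lambda* = (5.1015, 1.7277)
  f(x*)   = 7.4233

x* = (-0.2129, 0.0644, 0.7871), lambda* = (5.1015, 1.7277)


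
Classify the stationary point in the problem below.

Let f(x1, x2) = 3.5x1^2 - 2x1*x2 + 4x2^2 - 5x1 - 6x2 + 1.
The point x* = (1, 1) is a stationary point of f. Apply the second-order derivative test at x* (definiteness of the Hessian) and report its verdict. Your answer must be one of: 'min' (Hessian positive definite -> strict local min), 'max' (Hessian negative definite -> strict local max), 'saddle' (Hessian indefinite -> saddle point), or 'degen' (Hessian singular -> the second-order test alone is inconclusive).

Compute the Hessian H = grad^2 f:
  H = [[7, -2], [-2, 8]]
Verify stationarity: grad f(x*) = H x* + g = (0, 0).
Eigenvalues of H: 5.4384, 9.5616.
Both eigenvalues > 0, so H is positive definite -> x* is a strict local min.

min


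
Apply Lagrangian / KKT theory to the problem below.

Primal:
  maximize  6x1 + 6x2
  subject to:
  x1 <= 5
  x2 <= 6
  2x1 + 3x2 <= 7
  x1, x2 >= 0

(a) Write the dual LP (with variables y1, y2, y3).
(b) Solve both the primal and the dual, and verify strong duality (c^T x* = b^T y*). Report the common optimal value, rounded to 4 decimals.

The standard primal-dual pair for 'max c^T x s.t. A x <= b, x >= 0' is:
  Dual:  min b^T y  s.t.  A^T y >= c,  y >= 0.

So the dual LP is:
  minimize  5y1 + 6y2 + 7y3
  subject to:
    y1 + 2y3 >= 6
    y2 + 3y3 >= 6
    y1, y2, y3 >= 0

Solving the primal: x* = (3.5, 0).
  primal value c^T x* = 21.
Solving the dual: y* = (0, 0, 3).
  dual value b^T y* = 21.
Strong duality: c^T x* = b^T y*. Confirmed.

21


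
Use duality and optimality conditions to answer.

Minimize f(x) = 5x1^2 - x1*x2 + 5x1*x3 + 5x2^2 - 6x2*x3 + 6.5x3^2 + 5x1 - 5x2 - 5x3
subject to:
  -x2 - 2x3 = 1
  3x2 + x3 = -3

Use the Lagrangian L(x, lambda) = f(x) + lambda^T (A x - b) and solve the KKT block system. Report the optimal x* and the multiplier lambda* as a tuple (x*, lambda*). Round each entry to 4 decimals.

Form the Lagrangian:
  L(x, lambda) = (1/2) x^T Q x + c^T x + lambda^T (A x - b)
Stationarity (grad_x L = 0): Q x + c + A^T lambda = 0.
Primal feasibility: A x = b.

This gives the KKT block system:
  [ Q   A^T ] [ x     ]   [-c ]
  [ A    0  ] [ lambda ] = [ b ]

Solving the linear system:
  x*      = (-0.6, -1, 0)
  lambda* = (1.68, 5.36)
  f(x*)   = 8.2

x* = (-0.6, -1, 0), lambda* = (1.68, 5.36)


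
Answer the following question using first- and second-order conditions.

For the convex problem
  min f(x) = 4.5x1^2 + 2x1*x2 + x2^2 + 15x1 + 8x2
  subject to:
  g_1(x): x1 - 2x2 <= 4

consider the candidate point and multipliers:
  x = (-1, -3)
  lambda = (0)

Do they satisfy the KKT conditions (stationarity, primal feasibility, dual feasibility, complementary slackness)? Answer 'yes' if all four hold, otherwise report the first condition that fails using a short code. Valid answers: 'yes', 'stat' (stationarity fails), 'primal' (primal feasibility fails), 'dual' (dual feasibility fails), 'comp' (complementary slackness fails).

Gradient of f: grad f(x) = Q x + c = (0, 0)
Constraint values g_i(x) = a_i^T x - b_i:
  g_1((-1, -3)) = 1
Stationarity residual: grad f(x) + sum_i lambda_i a_i = (0, 0)
  -> stationarity OK
Primal feasibility (all g_i <= 0): FAILS
Dual feasibility (all lambda_i >= 0): OK
Complementary slackness (lambda_i * g_i(x) = 0 for all i): OK

Verdict: the first failing condition is primal_feasibility -> primal.

primal


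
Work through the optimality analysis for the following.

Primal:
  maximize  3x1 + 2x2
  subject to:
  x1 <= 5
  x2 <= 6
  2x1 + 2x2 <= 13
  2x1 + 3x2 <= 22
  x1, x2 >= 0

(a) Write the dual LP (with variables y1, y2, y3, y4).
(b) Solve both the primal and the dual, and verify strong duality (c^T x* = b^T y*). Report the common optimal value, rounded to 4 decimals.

The standard primal-dual pair for 'max c^T x s.t. A x <= b, x >= 0' is:
  Dual:  min b^T y  s.t.  A^T y >= c,  y >= 0.

So the dual LP is:
  minimize  5y1 + 6y2 + 13y3 + 22y4
  subject to:
    y1 + 2y3 + 2y4 >= 3
    y2 + 2y3 + 3y4 >= 2
    y1, y2, y3, y4 >= 0

Solving the primal: x* = (5, 1.5).
  primal value c^T x* = 18.
Solving the dual: y* = (1, 0, 1, 0).
  dual value b^T y* = 18.
Strong duality: c^T x* = b^T y*. Confirmed.

18


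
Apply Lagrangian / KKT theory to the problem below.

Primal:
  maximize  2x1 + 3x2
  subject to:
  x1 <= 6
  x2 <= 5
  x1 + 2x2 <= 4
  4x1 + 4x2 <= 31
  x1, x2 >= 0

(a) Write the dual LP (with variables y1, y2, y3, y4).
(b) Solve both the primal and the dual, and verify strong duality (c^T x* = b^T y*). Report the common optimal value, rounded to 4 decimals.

The standard primal-dual pair for 'max c^T x s.t. A x <= b, x >= 0' is:
  Dual:  min b^T y  s.t.  A^T y >= c,  y >= 0.

So the dual LP is:
  minimize  6y1 + 5y2 + 4y3 + 31y4
  subject to:
    y1 + y3 + 4y4 >= 2
    y2 + 2y3 + 4y4 >= 3
    y1, y2, y3, y4 >= 0

Solving the primal: x* = (4, 0).
  primal value c^T x* = 8.
Solving the dual: y* = (0, 0, 2, 0).
  dual value b^T y* = 8.
Strong duality: c^T x* = b^T y*. Confirmed.

8
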